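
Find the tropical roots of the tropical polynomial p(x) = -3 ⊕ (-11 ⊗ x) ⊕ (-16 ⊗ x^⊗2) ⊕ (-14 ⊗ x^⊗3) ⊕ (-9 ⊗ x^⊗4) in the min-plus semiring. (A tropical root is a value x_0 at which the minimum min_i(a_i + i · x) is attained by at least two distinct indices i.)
Roots: {-5, -2, 5, 8}

Each tropical root is a break point of the lower envelope of the lines y = a_i + i · x (there are 5 lines, with slopes 0, 1, ..., 4). Only the lines that attain the minimum somewhere contribute to roots; other lines are dominated. Here the surviving (envelope) indices are i = 4, i = 3, i = 2, i = 1, i = 0.
Intersections between consecutive envelope lines give the roots: for adjacent envelope indices i < j the intersection is x = (a_i − a_j) / (j − i). Reading off the sorted break points: {-5, -2, 5, 8}.
Verification: at each break x_0, at least two indices attain the minimum of min_i(a_i + i · x_0).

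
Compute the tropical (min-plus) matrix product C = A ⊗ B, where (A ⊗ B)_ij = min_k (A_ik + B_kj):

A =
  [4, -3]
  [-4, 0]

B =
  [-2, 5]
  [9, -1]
A ⊗ B =
  [2, -4]
  [-6, -1]

Apply the min-plus product entry-by-entry:
  C[0][0] = min over k of (A[0][0] + B[0][0] = 4 + -2 = 2, A[0][1] + B[1][0] = -3 + 9 = 6) = 2 (attained at k = 0)
  C[0][1] = min over k of (A[0][0] + B[0][1] = 4 + 5 = 9, A[0][1] + B[1][1] = -3 + -1 = -4) = -4 (attained at k = 1)
  C[1][0] = min over k of (A[1][0] + B[0][0] = -4 + -2 = -6, A[1][1] + B[1][0] = 0 + 9 = 9) = -6 (attained at k = 0)
  C[1][1] = min over k of (A[1][0] + B[0][1] = -4 + 5 = 1, A[1][1] + B[1][1] = 0 + -1 = -1) = -1 (attained at k = 1)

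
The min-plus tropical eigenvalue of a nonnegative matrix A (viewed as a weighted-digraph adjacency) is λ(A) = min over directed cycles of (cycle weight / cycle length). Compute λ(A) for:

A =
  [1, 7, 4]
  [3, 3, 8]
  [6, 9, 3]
λ(A) = 1

Enumerate directed cycles and compute their means (weight / length). Sample:
  cycle 0 → 0: weight = 1, length = 1, mean = 1/1 ≈ 1.000
  cycle 1 → 1: weight = 3, length = 1, mean = 3/1 ≈ 3.000
  cycle 2 → 2: weight = 3, length = 1, mean = 3/1 ≈ 3.000
  cycle 0 → 1 → 0: weight = 10, length = 2, mean = 10/2 ≈ 5.000
  cycle 0 → 2 → 0: weight = 10, length = 2, mean = 10/2 ≈ 5.000
  cycle 1 → 0 → 1: weight = 10, length = 2, mean = 10/2 ≈ 5.000
Minimum mean = 1.000, attained e.g. along the cycle 0 → 0 with weight 1 and length 1. So λ(A) = 1/1 = 1.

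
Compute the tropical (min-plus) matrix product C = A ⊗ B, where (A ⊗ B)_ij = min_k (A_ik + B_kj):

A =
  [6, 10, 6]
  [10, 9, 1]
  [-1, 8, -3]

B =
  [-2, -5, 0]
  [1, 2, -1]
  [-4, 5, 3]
A ⊗ B =
  [2, 1, 6]
  [-3, 5, 4]
  [-7, -6, -1]

Apply the min-plus product entry-by-entry:
  C[0][0] = min over k of (A[0][0] + B[0][0] = 6 + -2 = 4, A[0][1] + B[1][0] = 10 + 1 = 11, A[0][2] + B[2][0] = 6 + -4 = 2) = 2 (attained at k = 2)
  C[0][1] = min over k of (A[0][0] + B[0][1] = 6 + -5 = 1, A[0][1] + B[1][1] = 10 + 2 = 12, A[0][2] + B[2][1] = 6 + 5 = 11) = 1 (attained at k = 0)
  C[0][2] = min over k of (A[0][0] + B[0][2] = 6 + 0 = 6, A[0][1] + B[1][2] = 10 + -1 = 9, A[0][2] + B[2][2] = 6 + 3 = 9) = 6 (attained at k = 0)
  C[1][0] = min over k of (A[1][0] + B[0][0] = 10 + -2 = 8, A[1][1] + B[1][0] = 9 + 1 = 10, A[1][2] + B[2][0] = 1 + -4 = -3) = -3 (attained at k = 2)
  C[1][1] = min over k of (A[1][0] + B[0][1] = 10 + -5 = 5, A[1][1] + B[1][1] = 9 + 2 = 11, A[1][2] + B[2][1] = 1 + 5 = 6) = 5 (attained at k = 0)
  C[1][2] = min over k of (A[1][0] + B[0][2] = 10 + 0 = 10, A[1][1] + B[1][2] = 9 + -1 = 8, A[1][2] + B[2][2] = 1 + 3 = 4) = 4 (attained at k = 2)
  C[2][0] = min over k of (A[2][0] + B[0][0] = -1 + -2 = -3, A[2][1] + B[1][0] = 8 + 1 = 9, A[2][2] + B[2][0] = -3 + -4 = -7) = -7 (attained at k = 2)
  C[2][1] = min over k of (A[2][0] + B[0][1] = -1 + -5 = -6, A[2][1] + B[1][1] = 8 + 2 = 10, A[2][2] + B[2][1] = -3 + 5 = 2) = -6 (attained at k = 0)
  C[2][2] = min over k of (A[2][0] + B[0][2] = -1 + 0 = -1, A[2][1] + B[1][2] = 8 + -1 = 7, A[2][2] + B[2][2] = -3 + 3 = 0) = -1 (attained at k = 0)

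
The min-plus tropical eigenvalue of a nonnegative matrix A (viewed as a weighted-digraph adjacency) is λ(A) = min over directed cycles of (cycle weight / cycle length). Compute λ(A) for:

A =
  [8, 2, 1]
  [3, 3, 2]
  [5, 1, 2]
λ(A) = 3/2

Enumerate directed cycles and compute their means (weight / length). Sample:
  cycle 0 → 0: weight = 8, length = 1, mean = 8/1 ≈ 8.000
  cycle 1 → 1: weight = 3, length = 1, mean = 3/1 ≈ 3.000
  cycle 2 → 2: weight = 2, length = 1, mean = 2/1 ≈ 2.000
  cycle 0 → 1 → 0: weight = 5, length = 2, mean = 5/2 ≈ 2.500
  cycle 0 → 2 → 0: weight = 6, length = 2, mean = 6/2 ≈ 3.000
  cycle 1 → 0 → 1: weight = 5, length = 2, mean = 5/2 ≈ 2.500
Minimum mean = 1.500, attained e.g. along the cycle 1 → 2 → 1 with weight 3 and length 2. So λ(A) = 3/2 = 3/2.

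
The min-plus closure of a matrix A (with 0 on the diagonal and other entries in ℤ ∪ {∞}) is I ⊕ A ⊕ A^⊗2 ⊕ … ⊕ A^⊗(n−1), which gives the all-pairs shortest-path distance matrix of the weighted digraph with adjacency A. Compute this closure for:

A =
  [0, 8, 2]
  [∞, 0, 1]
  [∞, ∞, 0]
Closure =
  [0, 8, 2]
  [∞, 0, 1]
  [∞, ∞, 0]

This is the Floyd-Warshall all-pairs shortest-path computation. For each intermediate vertex k = 0, 1, …, 2, update dist[i][j] ← min(dist[i][j], dist[i][k] + dist[k][j]). The final matrix gives, for each (i, j), the minimum total weight of any directed path from i to j (possibly empty when i = j).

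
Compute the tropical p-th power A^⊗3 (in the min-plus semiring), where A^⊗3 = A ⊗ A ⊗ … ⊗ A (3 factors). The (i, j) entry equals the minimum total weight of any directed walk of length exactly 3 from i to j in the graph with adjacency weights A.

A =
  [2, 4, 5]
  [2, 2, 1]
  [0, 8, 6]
A^⊗3 =
  [5, 8, 7]
  [3, 5, 5]
  [4, 6, 5]

Each entry (A^⊗3)_ij equals the minimum over all length-3 walks i = v_0 → v_1 → … → v_3 = j of Σ_t A[v_t][v_{t+1}]. For example, for (i, j) = (0, 2) we minimise over 9 possible intermediate vertex sequences; the minimum is 7, attained along the walk 0 → 0 → 1 → 2.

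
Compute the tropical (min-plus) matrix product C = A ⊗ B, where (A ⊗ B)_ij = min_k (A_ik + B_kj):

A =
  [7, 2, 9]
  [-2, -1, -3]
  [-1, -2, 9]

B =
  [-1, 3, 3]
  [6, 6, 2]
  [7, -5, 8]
A ⊗ B =
  [6, 4, 4]
  [-3, -8, 1]
  [-2, 2, 0]

Apply the min-plus product entry-by-entry:
  C[0][0] = min over k of (A[0][0] + B[0][0] = 7 + -1 = 6, A[0][1] + B[1][0] = 2 + 6 = 8, A[0][2] + B[2][0] = 9 + 7 = 16) = 6 (attained at k = 0)
  C[0][1] = min over k of (A[0][0] + B[0][1] = 7 + 3 = 10, A[0][1] + B[1][1] = 2 + 6 = 8, A[0][2] + B[2][1] = 9 + -5 = 4) = 4 (attained at k = 2)
  C[0][2] = min over k of (A[0][0] + B[0][2] = 7 + 3 = 10, A[0][1] + B[1][2] = 2 + 2 = 4, A[0][2] + B[2][2] = 9 + 8 = 17) = 4 (attained at k = 1)
  C[1][0] = min over k of (A[1][0] + B[0][0] = -2 + -1 = -3, A[1][1] + B[1][0] = -1 + 6 = 5, A[1][2] + B[2][0] = -3 + 7 = 4) = -3 (attained at k = 0)
  C[1][1] = min over k of (A[1][0] + B[0][1] = -2 + 3 = 1, A[1][1] + B[1][1] = -1 + 6 = 5, A[1][2] + B[2][1] = -3 + -5 = -8) = -8 (attained at k = 2)
  C[1][2] = min over k of (A[1][0] + B[0][2] = -2 + 3 = 1, A[1][1] + B[1][2] = -1 + 2 = 1, A[1][2] + B[2][2] = -3 + 8 = 5) = 1 (attained at k = 0)
  C[2][0] = min over k of (A[2][0] + B[0][0] = -1 + -1 = -2, A[2][1] + B[1][0] = -2 + 6 = 4, A[2][2] + B[2][0] = 9 + 7 = 16) = -2 (attained at k = 0)
  C[2][1] = min over k of (A[2][0] + B[0][1] = -1 + 3 = 2, A[2][1] + B[1][1] = -2 + 6 = 4, A[2][2] + B[2][1] = 9 + -5 = 4) = 2 (attained at k = 0)
  C[2][2] = min over k of (A[2][0] + B[0][2] = -1 + 3 = 2, A[2][1] + B[1][2] = -2 + 2 = 0, A[2][2] + B[2][2] = 9 + 8 = 17) = 0 (attained at k = 1)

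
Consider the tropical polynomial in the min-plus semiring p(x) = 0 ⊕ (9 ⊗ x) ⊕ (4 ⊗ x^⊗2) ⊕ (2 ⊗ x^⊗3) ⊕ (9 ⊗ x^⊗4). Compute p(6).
p(6) = 0

A tropical monomial a ⊗ x^⊗i evaluates to a + i · x. Evaluating each term at x = 6:
  Term 0 contributes 0 + 0 · 6 = 0
  Term 1 contributes 9 + 1 · 6 = 15
  Term 2 contributes 4 + 2 · 6 = 16
  Term 3 contributes 2 + 3 · 6 = 20
  Term 4 contributes 9 + 4 · 6 = 33
p(6) = ⊕ of these = min[0, 15, 16, 20, 33] = 0.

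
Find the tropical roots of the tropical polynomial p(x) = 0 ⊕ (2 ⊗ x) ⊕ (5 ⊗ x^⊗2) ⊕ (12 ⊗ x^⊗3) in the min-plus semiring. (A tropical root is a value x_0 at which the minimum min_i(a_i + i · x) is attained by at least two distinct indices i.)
Roots: {-7, -3, -2}

Each tropical root is a break point of the lower envelope of the lines y = a_i + i · x (there are 4 lines, with slopes 0, 1, ..., 3). Only the lines that attain the minimum somewhere contribute to roots; other lines are dominated. Here the surviving (envelope) indices are i = 3, i = 2, i = 1, i = 0.
Intersections between consecutive envelope lines give the roots: for adjacent envelope indices i < j the intersection is x = (a_i − a_j) / (j − i). Reading off the sorted break points: {-7, -3, -2}.
Verification: at each break x_0, at least two indices attain the minimum of min_i(a_i + i · x_0).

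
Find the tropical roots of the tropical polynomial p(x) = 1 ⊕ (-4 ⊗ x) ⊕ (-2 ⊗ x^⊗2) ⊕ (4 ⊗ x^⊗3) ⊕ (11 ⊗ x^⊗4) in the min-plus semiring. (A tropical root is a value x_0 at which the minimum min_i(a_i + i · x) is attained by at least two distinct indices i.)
Roots: {-7, -6, -2, 5}

Each tropical root is a break point of the lower envelope of the lines y = a_i + i · x (there are 5 lines, with slopes 0, 1, ..., 4). Only the lines that attain the minimum somewhere contribute to roots; other lines are dominated. Here the surviving (envelope) indices are i = 4, i = 3, i = 2, i = 1, i = 0.
Intersections between consecutive envelope lines give the roots: for adjacent envelope indices i < j the intersection is x = (a_i − a_j) / (j − i). Reading off the sorted break points: {-7, -6, -2, 5}.
Verification: at each break x_0, at least two indices attain the minimum of min_i(a_i + i · x_0).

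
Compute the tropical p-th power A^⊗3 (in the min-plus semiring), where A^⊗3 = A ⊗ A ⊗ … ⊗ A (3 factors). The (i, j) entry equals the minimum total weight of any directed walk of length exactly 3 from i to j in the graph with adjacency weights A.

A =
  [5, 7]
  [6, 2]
A^⊗3 =
  [15, 11]
  [10, 6]

Each entry (A^⊗3)_ij equals the minimum over all length-3 walks i = v_0 → v_1 → … → v_3 = j of Σ_t A[v_t][v_{t+1}]. For example, for (i, j) = (0, 1) we minimise over 4 possible intermediate vertex sequences; the minimum is 11, attained along the walk 0 → 1 → 1 → 1.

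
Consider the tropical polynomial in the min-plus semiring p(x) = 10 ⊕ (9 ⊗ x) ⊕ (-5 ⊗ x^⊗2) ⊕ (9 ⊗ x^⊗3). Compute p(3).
p(3) = 1

A tropical monomial a ⊗ x^⊗i evaluates to a + i · x. Evaluating each term at x = 3:
  Term 0 contributes 10 + 0 · 3 = 10
  Term 1 contributes 9 + 1 · 3 = 12
  Term 2 contributes -5 + 2 · 3 = 1
  Term 3 contributes 9 + 3 · 3 = 18
p(3) = ⊕ of these = min[10, 12, 1, 18] = 1.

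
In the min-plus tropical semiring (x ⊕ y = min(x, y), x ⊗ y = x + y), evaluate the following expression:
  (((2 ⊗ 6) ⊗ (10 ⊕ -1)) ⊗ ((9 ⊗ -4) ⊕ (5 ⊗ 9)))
(((2 ⊗ 6) ⊗ (10 ⊕ -1)) ⊗ ((9 ⊗ -4) ⊕ (5 ⊗ 9))) = 12

Expand innermost to outermost. Recall ⊕ takes the minimum of its arguments and ⊗ takes their sum. Working out the expression (((2 ⊗ 6) ⊗ (10 ⊕ -1)) ⊗ ((9 ⊗ -4) ⊕ (5 ⊗ 9))) gives 12.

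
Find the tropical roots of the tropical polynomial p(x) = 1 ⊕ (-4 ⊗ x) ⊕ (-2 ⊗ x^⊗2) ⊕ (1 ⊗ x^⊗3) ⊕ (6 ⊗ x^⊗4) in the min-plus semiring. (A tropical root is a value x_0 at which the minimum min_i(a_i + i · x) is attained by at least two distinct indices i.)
Roots: {-5, -3, -2, 5}

Each tropical root is a break point of the lower envelope of the lines y = a_i + i · x (there are 5 lines, with slopes 0, 1, ..., 4). Only the lines that attain the minimum somewhere contribute to roots; other lines are dominated. Here the surviving (envelope) indices are i = 4, i = 3, i = 2, i = 1, i = 0.
Intersections between consecutive envelope lines give the roots: for adjacent envelope indices i < j the intersection is x = (a_i − a_j) / (j − i). Reading off the sorted break points: {-5, -3, -2, 5}.
Verification: at each break x_0, at least two indices attain the minimum of min_i(a_i + i · x_0).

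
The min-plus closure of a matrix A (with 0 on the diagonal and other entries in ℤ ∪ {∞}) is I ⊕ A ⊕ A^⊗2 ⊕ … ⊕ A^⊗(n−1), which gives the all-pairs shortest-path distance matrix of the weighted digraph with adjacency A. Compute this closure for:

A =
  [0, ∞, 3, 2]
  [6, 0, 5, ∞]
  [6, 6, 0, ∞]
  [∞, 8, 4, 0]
Closure =
  [0, 9, 3, 2]
  [6, 0, 5, 8]
  [6, 6, 0, 8]
  [10, 8, 4, 0]

This is the Floyd-Warshall all-pairs shortest-path computation. For each intermediate vertex k = 0, 1, …, 3, update dist[i][j] ← min(dist[i][j], dist[i][k] + dist[k][j]). The final matrix gives, for each (i, j), the minimum total weight of any directed path from i to j (possibly empty when i = j).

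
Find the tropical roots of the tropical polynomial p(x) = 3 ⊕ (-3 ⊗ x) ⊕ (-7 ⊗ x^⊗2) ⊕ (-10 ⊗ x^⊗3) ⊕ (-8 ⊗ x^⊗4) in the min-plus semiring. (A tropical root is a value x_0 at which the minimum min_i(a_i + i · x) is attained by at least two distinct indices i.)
Roots: {-2, 3, 4, 6}

Each tropical root is a break point of the lower envelope of the lines y = a_i + i · x (there are 5 lines, with slopes 0, 1, ..., 4). Only the lines that attain the minimum somewhere contribute to roots; other lines are dominated. Here the surviving (envelope) indices are i = 4, i = 3, i = 2, i = 1, i = 0.
Intersections between consecutive envelope lines give the roots: for adjacent envelope indices i < j the intersection is x = (a_i − a_j) / (j − i). Reading off the sorted break points: {-2, 3, 4, 6}.
Verification: at each break x_0, at least two indices attain the minimum of min_i(a_i + i · x_0).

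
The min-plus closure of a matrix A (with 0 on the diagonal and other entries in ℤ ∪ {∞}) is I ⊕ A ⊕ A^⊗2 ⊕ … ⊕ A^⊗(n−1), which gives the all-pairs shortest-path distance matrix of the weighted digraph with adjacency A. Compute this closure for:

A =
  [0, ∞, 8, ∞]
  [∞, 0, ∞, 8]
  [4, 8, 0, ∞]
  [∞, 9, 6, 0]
Closure =
  [0, 16, 8, 24]
  [18, 0, 14, 8]
  [4, 8, 0, 16]
  [10, 9, 6, 0]

This is the Floyd-Warshall all-pairs shortest-path computation. For each intermediate vertex k = 0, 1, …, 3, update dist[i][j] ← min(dist[i][j], dist[i][k] + dist[k][j]). The final matrix gives, for each (i, j), the minimum total weight of any directed path from i to j (possibly empty when i = j).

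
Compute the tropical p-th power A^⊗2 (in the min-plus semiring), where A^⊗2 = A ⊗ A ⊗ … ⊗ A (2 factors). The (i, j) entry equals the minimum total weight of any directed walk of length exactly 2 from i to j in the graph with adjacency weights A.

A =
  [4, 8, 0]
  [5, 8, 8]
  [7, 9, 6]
A^⊗2 =
  [7, 9, 4]
  [9, 13, 5]
  [11, 15, 7]

Each entry (A^⊗2)_ij equals the minimum over all length-2 walks i = v_0 → v_1 → … → v_2 = j of Σ_t A[v_t][v_{t+1}]. For example, for (i, j) = (0, 2) we minimise over 3 possible intermediate vertex sequences; the minimum is 4, attained along the walk 0 → 0 → 2.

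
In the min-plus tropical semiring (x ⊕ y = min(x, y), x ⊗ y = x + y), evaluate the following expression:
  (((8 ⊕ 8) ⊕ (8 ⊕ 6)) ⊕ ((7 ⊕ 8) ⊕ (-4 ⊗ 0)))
(((8 ⊕ 8) ⊕ (8 ⊕ 6)) ⊕ ((7 ⊕ 8) ⊕ (-4 ⊗ 0))) = -4

Expand innermost to outermost. Recall ⊕ takes the minimum of its arguments and ⊗ takes their sum. Working out the expression (((8 ⊕ 8) ⊕ (8 ⊕ 6)) ⊕ ((7 ⊕ 8) ⊕ (-4 ⊗ 0))) gives -4.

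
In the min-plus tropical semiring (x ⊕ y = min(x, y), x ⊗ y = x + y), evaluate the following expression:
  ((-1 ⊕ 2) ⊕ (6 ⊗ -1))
((-1 ⊕ 2) ⊕ (6 ⊗ -1)) = -1

Expand innermost to outermost. Recall ⊕ takes the minimum of its arguments and ⊗ takes their sum. Working out the expression ((-1 ⊕ 2) ⊕ (6 ⊗ -1)) gives -1.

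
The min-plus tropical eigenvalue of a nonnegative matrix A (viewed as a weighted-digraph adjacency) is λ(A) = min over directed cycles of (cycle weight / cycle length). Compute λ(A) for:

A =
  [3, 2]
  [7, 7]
λ(A) = 3

Enumerate directed cycles and compute their means (weight / length). Sample:
  cycle 0 → 0: weight = 3, length = 1, mean = 3/1 ≈ 3.000
  cycle 1 → 1: weight = 7, length = 1, mean = 7/1 ≈ 7.000
  cycle 0 → 1 → 0: weight = 9, length = 2, mean = 9/2 ≈ 4.500
  cycle 1 → 0 → 1: weight = 9, length = 2, mean = 9/2 ≈ 4.500
Minimum mean = 3.000, attained e.g. along the cycle 0 → 0 with weight 3 and length 1. So λ(A) = 3/1 = 3.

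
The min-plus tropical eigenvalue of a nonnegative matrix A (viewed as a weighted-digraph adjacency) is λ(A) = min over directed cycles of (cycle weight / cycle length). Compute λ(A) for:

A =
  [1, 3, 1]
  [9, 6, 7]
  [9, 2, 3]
λ(A) = 1

Enumerate directed cycles and compute their means (weight / length). Sample:
  cycle 0 → 0: weight = 1, length = 1, mean = 1/1 ≈ 1.000
  cycle 1 → 1: weight = 6, length = 1, mean = 6/1 ≈ 6.000
  cycle 2 → 2: weight = 3, length = 1, mean = 3/1 ≈ 3.000
  cycle 0 → 1 → 0: weight = 12, length = 2, mean = 12/2 ≈ 6.000
  cycle 0 → 2 → 0: weight = 10, length = 2, mean = 10/2 ≈ 5.000
  cycle 1 → 0 → 1: weight = 12, length = 2, mean = 12/2 ≈ 6.000
Minimum mean = 1.000, attained e.g. along the cycle 0 → 0 with weight 1 and length 1. So λ(A) = 1/1 = 1.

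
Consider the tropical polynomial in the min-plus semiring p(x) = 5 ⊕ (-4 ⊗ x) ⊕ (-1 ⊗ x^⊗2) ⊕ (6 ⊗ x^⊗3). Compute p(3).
p(3) = -1

A tropical monomial a ⊗ x^⊗i evaluates to a + i · x. Evaluating each term at x = 3:
  Term 0 contributes 5 + 0 · 3 = 5
  Term 1 contributes -4 + 1 · 3 = -1
  Term 2 contributes -1 + 2 · 3 = 5
  Term 3 contributes 6 + 3 · 3 = 15
p(3) = ⊕ of these = min[5, -1, 5, 15] = -1.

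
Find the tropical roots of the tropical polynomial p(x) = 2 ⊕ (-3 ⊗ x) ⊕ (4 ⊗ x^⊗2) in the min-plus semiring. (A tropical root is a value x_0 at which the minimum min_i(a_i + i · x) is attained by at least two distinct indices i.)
Roots: {-7, 5}

Each tropical root is a break point of the lower envelope of the lines y = a_i + i · x (there are 3 lines, with slopes 0, 1, ..., 2). Only the lines that attain the minimum somewhere contribute to roots; other lines are dominated. Here the surviving (envelope) indices are i = 2, i = 1, i = 0.
Intersections between consecutive envelope lines give the roots: for adjacent envelope indices i < j the intersection is x = (a_i − a_j) / (j − i). Reading off the sorted break points: {-7, 5}.
Verification: at each break x_0, at least two indices attain the minimum of min_i(a_i + i · x_0).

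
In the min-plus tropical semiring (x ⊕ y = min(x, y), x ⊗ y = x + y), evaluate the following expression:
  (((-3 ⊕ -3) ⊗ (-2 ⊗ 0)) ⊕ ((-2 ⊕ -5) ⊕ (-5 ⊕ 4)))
(((-3 ⊕ -3) ⊗ (-2 ⊗ 0)) ⊕ ((-2 ⊕ -5) ⊕ (-5 ⊕ 4))) = -5

Expand innermost to outermost. Recall ⊕ takes the minimum of its arguments and ⊗ takes their sum. Working out the expression (((-3 ⊕ -3) ⊗ (-2 ⊗ 0)) ⊕ ((-2 ⊕ -5) ⊕ (-5 ⊕ 4))) gives -5.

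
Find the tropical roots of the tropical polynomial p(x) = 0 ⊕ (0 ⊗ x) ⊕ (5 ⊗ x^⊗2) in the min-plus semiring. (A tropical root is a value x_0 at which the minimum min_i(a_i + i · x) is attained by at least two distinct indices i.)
Roots: {-5, 0}

Each tropical root is a break point of the lower envelope of the lines y = a_i + i · x (there are 3 lines, with slopes 0, 1, ..., 2). Only the lines that attain the minimum somewhere contribute to roots; other lines are dominated. Here the surviving (envelope) indices are i = 2, i = 1, i = 0.
Intersections between consecutive envelope lines give the roots: for adjacent envelope indices i < j the intersection is x = (a_i − a_j) / (j − i). Reading off the sorted break points: {-5, 0}.
Verification: at each break x_0, at least two indices attain the minimum of min_i(a_i + i · x_0).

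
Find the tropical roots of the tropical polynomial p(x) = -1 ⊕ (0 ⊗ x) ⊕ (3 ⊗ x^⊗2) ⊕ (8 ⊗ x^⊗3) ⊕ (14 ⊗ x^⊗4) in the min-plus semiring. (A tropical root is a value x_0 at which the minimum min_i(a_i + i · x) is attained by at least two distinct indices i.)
Roots: {-6, -5, -3, -1}

Each tropical root is a break point of the lower envelope of the lines y = a_i + i · x (there are 5 lines, with slopes 0, 1, ..., 4). Only the lines that attain the minimum somewhere contribute to roots; other lines are dominated. Here the surviving (envelope) indices are i = 4, i = 3, i = 2, i = 1, i = 0.
Intersections between consecutive envelope lines give the roots: for adjacent envelope indices i < j the intersection is x = (a_i − a_j) / (j − i). Reading off the sorted break points: {-6, -5, -3, -1}.
Verification: at each break x_0, at least two indices attain the minimum of min_i(a_i + i · x_0).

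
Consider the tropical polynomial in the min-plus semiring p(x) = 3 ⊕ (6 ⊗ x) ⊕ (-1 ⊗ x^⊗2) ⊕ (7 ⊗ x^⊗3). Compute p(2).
p(2) = 3

A tropical monomial a ⊗ x^⊗i evaluates to a + i · x. Evaluating each term at x = 2:
  Term 0 contributes 3 + 0 · 2 = 3
  Term 1 contributes 6 + 1 · 2 = 8
  Term 2 contributes -1 + 2 · 2 = 3
  Term 3 contributes 7 + 3 · 2 = 13
p(2) = ⊕ of these = min[3, 8, 3, 13] = 3.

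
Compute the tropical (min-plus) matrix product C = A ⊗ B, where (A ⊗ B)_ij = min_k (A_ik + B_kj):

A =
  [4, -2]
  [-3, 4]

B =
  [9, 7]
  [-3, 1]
A ⊗ B =
  [-5, -1]
  [1, 4]

Apply the min-plus product entry-by-entry:
  C[0][0] = min over k of (A[0][0] + B[0][0] = 4 + 9 = 13, A[0][1] + B[1][0] = -2 + -3 = -5) = -5 (attained at k = 1)
  C[0][1] = min over k of (A[0][0] + B[0][1] = 4 + 7 = 11, A[0][1] + B[1][1] = -2 + 1 = -1) = -1 (attained at k = 1)
  C[1][0] = min over k of (A[1][0] + B[0][0] = -3 + 9 = 6, A[1][1] + B[1][0] = 4 + -3 = 1) = 1 (attained at k = 1)
  C[1][1] = min over k of (A[1][0] + B[0][1] = -3 + 7 = 4, A[1][1] + B[1][1] = 4 + 1 = 5) = 4 (attained at k = 0)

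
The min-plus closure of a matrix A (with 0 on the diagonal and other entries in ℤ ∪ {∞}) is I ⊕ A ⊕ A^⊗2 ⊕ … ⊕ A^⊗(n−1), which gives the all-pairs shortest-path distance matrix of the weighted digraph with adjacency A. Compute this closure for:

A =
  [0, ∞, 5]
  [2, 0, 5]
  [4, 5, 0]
Closure =
  [0, 10, 5]
  [2, 0, 5]
  [4, 5, 0]

This is the Floyd-Warshall all-pairs shortest-path computation. For each intermediate vertex k = 0, 1, …, 2, update dist[i][j] ← min(dist[i][j], dist[i][k] + dist[k][j]). The final matrix gives, for each (i, j), the minimum total weight of any directed path from i to j (possibly empty when i = j).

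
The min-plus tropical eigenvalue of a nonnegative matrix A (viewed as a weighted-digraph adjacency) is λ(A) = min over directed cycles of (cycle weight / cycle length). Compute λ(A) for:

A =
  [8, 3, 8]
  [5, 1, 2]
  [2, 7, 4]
λ(A) = 1

Enumerate directed cycles and compute their means (weight / length). Sample:
  cycle 0 → 0: weight = 8, length = 1, mean = 8/1 ≈ 8.000
  cycle 1 → 1: weight = 1, length = 1, mean = 1/1 ≈ 1.000
  cycle 2 → 2: weight = 4, length = 1, mean = 4/1 ≈ 4.000
  cycle 0 → 1 → 0: weight = 8, length = 2, mean = 8/2 ≈ 4.000
  cycle 0 → 2 → 0: weight = 10, length = 2, mean = 10/2 ≈ 5.000
  cycle 1 → 0 → 1: weight = 8, length = 2, mean = 8/2 ≈ 4.000
Minimum mean = 1.000, attained e.g. along the cycle 1 → 1 with weight 1 and length 1. So λ(A) = 1/1 = 1.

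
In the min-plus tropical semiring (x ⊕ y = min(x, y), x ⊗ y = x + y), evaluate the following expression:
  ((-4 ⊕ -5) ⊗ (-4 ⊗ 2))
((-4 ⊕ -5) ⊗ (-4 ⊗ 2)) = -7

Expand innermost to outermost. Recall ⊕ takes the minimum of its arguments and ⊗ takes their sum. Working out the expression ((-4 ⊕ -5) ⊗ (-4 ⊗ 2)) gives -7.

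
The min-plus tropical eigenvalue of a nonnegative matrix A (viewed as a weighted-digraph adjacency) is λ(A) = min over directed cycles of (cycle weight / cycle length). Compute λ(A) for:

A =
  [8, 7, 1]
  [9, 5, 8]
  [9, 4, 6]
λ(A) = 14/3

Enumerate directed cycles and compute their means (weight / length). Sample:
  cycle 0 → 0: weight = 8, length = 1, mean = 8/1 ≈ 8.000
  cycle 1 → 1: weight = 5, length = 1, mean = 5/1 ≈ 5.000
  cycle 2 → 2: weight = 6, length = 1, mean = 6/1 ≈ 6.000
  cycle 0 → 1 → 0: weight = 16, length = 2, mean = 16/2 ≈ 8.000
  cycle 0 → 2 → 0: weight = 10, length = 2, mean = 10/2 ≈ 5.000
  cycle 1 → 0 → 1: weight = 16, length = 2, mean = 16/2 ≈ 8.000
Minimum mean = 4.667, attained e.g. along the cycle 0 → 2 → 1 → 0 with weight 14 and length 3. So λ(A) = 14/3 = 14/3.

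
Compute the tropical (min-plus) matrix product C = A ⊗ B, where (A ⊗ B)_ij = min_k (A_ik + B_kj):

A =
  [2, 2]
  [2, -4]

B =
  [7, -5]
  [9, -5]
A ⊗ B =
  [9, -3]
  [5, -9]

Apply the min-plus product entry-by-entry:
  C[0][0] = min over k of (A[0][0] + B[0][0] = 2 + 7 = 9, A[0][1] + B[1][0] = 2 + 9 = 11) = 9 (attained at k = 0)
  C[0][1] = min over k of (A[0][0] + B[0][1] = 2 + -5 = -3, A[0][1] + B[1][1] = 2 + -5 = -3) = -3 (attained at k = 0)
  C[1][0] = min over k of (A[1][0] + B[0][0] = 2 + 7 = 9, A[1][1] + B[1][0] = -4 + 9 = 5) = 5 (attained at k = 1)
  C[1][1] = min over k of (A[1][0] + B[0][1] = 2 + -5 = -3, A[1][1] + B[1][1] = -4 + -5 = -9) = -9 (attained at k = 1)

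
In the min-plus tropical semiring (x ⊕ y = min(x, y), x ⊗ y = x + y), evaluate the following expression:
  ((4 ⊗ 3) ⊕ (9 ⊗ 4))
((4 ⊗ 3) ⊕ (9 ⊗ 4)) = 7

Expand innermost to outermost. Recall ⊕ takes the minimum of its arguments and ⊗ takes their sum. Working out the expression ((4 ⊗ 3) ⊕ (9 ⊗ 4)) gives 7.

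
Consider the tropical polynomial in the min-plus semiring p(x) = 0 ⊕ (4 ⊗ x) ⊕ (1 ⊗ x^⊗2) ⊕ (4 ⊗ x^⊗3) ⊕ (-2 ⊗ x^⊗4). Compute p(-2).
p(-2) = -10

A tropical monomial a ⊗ x^⊗i evaluates to a + i · x. Evaluating each term at x = -2:
  Term 0 contributes 0 + 0 · -2 = 0
  Term 1 contributes 4 + 1 · -2 = 2
  Term 2 contributes 1 + 2 · -2 = -3
  Term 3 contributes 4 + 3 · -2 = -2
  Term 4 contributes -2 + 4 · -2 = -10
p(-2) = ⊕ of these = min[0, 2, -3, -2, -10] = -10.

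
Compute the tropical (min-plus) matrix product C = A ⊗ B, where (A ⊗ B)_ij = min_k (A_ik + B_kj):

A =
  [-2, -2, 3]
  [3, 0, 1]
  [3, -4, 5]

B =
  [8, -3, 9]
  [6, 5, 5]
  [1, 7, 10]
A ⊗ B =
  [4, -5, 3]
  [2, 0, 5]
  [2, 0, 1]

Apply the min-plus product entry-by-entry:
  C[0][0] = min over k of (A[0][0] + B[0][0] = -2 + 8 = 6, A[0][1] + B[1][0] = -2 + 6 = 4, A[0][2] + B[2][0] = 3 + 1 = 4) = 4 (attained at k = 1)
  C[0][1] = min over k of (A[0][0] + B[0][1] = -2 + -3 = -5, A[0][1] + B[1][1] = -2 + 5 = 3, A[0][2] + B[2][1] = 3 + 7 = 10) = -5 (attained at k = 0)
  C[0][2] = min over k of (A[0][0] + B[0][2] = -2 + 9 = 7, A[0][1] + B[1][2] = -2 + 5 = 3, A[0][2] + B[2][2] = 3 + 10 = 13) = 3 (attained at k = 1)
  C[1][0] = min over k of (A[1][0] + B[0][0] = 3 + 8 = 11, A[1][1] + B[1][0] = 0 + 6 = 6, A[1][2] + B[2][0] = 1 + 1 = 2) = 2 (attained at k = 2)
  C[1][1] = min over k of (A[1][0] + B[0][1] = 3 + -3 = 0, A[1][1] + B[1][1] = 0 + 5 = 5, A[1][2] + B[2][1] = 1 + 7 = 8) = 0 (attained at k = 0)
  C[1][2] = min over k of (A[1][0] + B[0][2] = 3 + 9 = 12, A[1][1] + B[1][2] = 0 + 5 = 5, A[1][2] + B[2][2] = 1 + 10 = 11) = 5 (attained at k = 1)
  C[2][0] = min over k of (A[2][0] + B[0][0] = 3 + 8 = 11, A[2][1] + B[1][0] = -4 + 6 = 2, A[2][2] + B[2][0] = 5 + 1 = 6) = 2 (attained at k = 1)
  C[2][1] = min over k of (A[2][0] + B[0][1] = 3 + -3 = 0, A[2][1] + B[1][1] = -4 + 5 = 1, A[2][2] + B[2][1] = 5 + 7 = 12) = 0 (attained at k = 0)
  C[2][2] = min over k of (A[2][0] + B[0][2] = 3 + 9 = 12, A[2][1] + B[1][2] = -4 + 5 = 1, A[2][2] + B[2][2] = 5 + 10 = 15) = 1 (attained at k = 1)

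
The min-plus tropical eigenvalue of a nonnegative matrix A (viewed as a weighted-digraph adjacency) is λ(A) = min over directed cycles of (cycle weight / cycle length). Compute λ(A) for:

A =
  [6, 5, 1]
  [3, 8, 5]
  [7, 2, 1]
λ(A) = 1

Enumerate directed cycles and compute their means (weight / length). Sample:
  cycle 0 → 0: weight = 6, length = 1, mean = 6/1 ≈ 6.000
  cycle 1 → 1: weight = 8, length = 1, mean = 8/1 ≈ 8.000
  cycle 2 → 2: weight = 1, length = 1, mean = 1/1 ≈ 1.000
  cycle 0 → 1 → 0: weight = 8, length = 2, mean = 8/2 ≈ 4.000
  cycle 0 → 2 → 0: weight = 8, length = 2, mean = 8/2 ≈ 4.000
  cycle 1 → 0 → 1: weight = 8, length = 2, mean = 8/2 ≈ 4.000
Minimum mean = 1.000, attained e.g. along the cycle 2 → 2 with weight 1 and length 1. So λ(A) = 1/1 = 1.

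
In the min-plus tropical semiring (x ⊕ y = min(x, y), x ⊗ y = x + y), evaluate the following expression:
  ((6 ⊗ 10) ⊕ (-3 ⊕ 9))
((6 ⊗ 10) ⊕ (-3 ⊕ 9)) = -3

Expand innermost to outermost. Recall ⊕ takes the minimum of its arguments and ⊗ takes their sum. Working out the expression ((6 ⊗ 10) ⊕ (-3 ⊕ 9)) gives -3.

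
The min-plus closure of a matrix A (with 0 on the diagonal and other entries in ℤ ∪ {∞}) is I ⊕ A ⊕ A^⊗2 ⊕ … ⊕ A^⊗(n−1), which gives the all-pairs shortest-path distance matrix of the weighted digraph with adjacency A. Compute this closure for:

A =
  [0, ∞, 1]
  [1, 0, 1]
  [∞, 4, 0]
Closure =
  [0, 5, 1]
  [1, 0, 1]
  [5, 4, 0]

This is the Floyd-Warshall all-pairs shortest-path computation. For each intermediate vertex k = 0, 1, …, 2, update dist[i][j] ← min(dist[i][j], dist[i][k] + dist[k][j]). The final matrix gives, for each (i, j), the minimum total weight of any directed path from i to j (possibly empty when i = j).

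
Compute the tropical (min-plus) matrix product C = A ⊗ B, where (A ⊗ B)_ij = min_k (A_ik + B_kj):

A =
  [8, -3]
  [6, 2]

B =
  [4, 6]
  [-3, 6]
A ⊗ B =
  [-6, 3]
  [-1, 8]

Apply the min-plus product entry-by-entry:
  C[0][0] = min over k of (A[0][0] + B[0][0] = 8 + 4 = 12, A[0][1] + B[1][0] = -3 + -3 = -6) = -6 (attained at k = 1)
  C[0][1] = min over k of (A[0][0] + B[0][1] = 8 + 6 = 14, A[0][1] + B[1][1] = -3 + 6 = 3) = 3 (attained at k = 1)
  C[1][0] = min over k of (A[1][0] + B[0][0] = 6 + 4 = 10, A[1][1] + B[1][0] = 2 + -3 = -1) = -1 (attained at k = 1)
  C[1][1] = min over k of (A[1][0] + B[0][1] = 6 + 6 = 12, A[1][1] + B[1][1] = 2 + 6 = 8) = 8 (attained at k = 1)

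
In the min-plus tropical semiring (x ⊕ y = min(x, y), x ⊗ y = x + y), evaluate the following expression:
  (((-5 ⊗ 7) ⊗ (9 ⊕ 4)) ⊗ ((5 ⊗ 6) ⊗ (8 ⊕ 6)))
(((-5 ⊗ 7) ⊗ (9 ⊕ 4)) ⊗ ((5 ⊗ 6) ⊗ (8 ⊕ 6))) = 23

Expand innermost to outermost. Recall ⊕ takes the minimum of its arguments and ⊗ takes their sum. Working out the expression (((-5 ⊗ 7) ⊗ (9 ⊕ 4)) ⊗ ((5 ⊗ 6) ⊗ (8 ⊕ 6))) gives 23.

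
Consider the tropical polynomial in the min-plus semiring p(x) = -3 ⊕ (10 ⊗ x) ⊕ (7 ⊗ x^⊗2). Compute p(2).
p(2) = -3

A tropical monomial a ⊗ x^⊗i evaluates to a + i · x. Evaluating each term at x = 2:
  Term 0 contributes -3 + 0 · 2 = -3
  Term 1 contributes 10 + 1 · 2 = 12
  Term 2 contributes 7 + 2 · 2 = 11
p(2) = ⊕ of these = min[-3, 12, 11] = -3.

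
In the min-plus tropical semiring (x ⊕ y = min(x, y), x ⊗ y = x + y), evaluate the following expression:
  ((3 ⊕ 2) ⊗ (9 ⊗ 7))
((3 ⊕ 2) ⊗ (9 ⊗ 7)) = 18

Expand innermost to outermost. Recall ⊕ takes the minimum of its arguments and ⊗ takes their sum. Working out the expression ((3 ⊕ 2) ⊗ (9 ⊗ 7)) gives 18.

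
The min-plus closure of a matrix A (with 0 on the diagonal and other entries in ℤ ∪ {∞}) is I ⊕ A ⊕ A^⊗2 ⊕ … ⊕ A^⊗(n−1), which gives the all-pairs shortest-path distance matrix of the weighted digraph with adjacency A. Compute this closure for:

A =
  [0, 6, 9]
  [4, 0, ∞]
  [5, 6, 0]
Closure =
  [0, 6, 9]
  [4, 0, 13]
  [5, 6, 0]

This is the Floyd-Warshall all-pairs shortest-path computation. For each intermediate vertex k = 0, 1, …, 2, update dist[i][j] ← min(dist[i][j], dist[i][k] + dist[k][j]). The final matrix gives, for each (i, j), the minimum total weight of any directed path from i to j (possibly empty when i = j).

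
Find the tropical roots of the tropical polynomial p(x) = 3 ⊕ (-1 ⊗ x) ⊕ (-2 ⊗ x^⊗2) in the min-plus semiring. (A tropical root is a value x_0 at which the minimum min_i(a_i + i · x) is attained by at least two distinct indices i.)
Roots: {1, 4}

Each tropical root is a break point of the lower envelope of the lines y = a_i + i · x (there are 3 lines, with slopes 0, 1, ..., 2). Only the lines that attain the minimum somewhere contribute to roots; other lines are dominated. Here the surviving (envelope) indices are i = 2, i = 1, i = 0.
Intersections between consecutive envelope lines give the roots: for adjacent envelope indices i < j the intersection is x = (a_i − a_j) / (j − i). Reading off the sorted break points: {1, 4}.
Verification: at each break x_0, at least two indices attain the minimum of min_i(a_i + i · x_0).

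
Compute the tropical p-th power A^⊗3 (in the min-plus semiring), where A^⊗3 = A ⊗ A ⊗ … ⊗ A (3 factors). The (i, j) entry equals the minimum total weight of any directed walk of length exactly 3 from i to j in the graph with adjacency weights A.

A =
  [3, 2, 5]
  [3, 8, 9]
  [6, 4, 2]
A^⊗3 =
  [8, 7, 9]
  [8, 8, 10]
  [9, 8, 6]

Each entry (A^⊗3)_ij equals the minimum over all length-3 walks i = v_0 → v_1 → … → v_3 = j of Σ_t A[v_t][v_{t+1}]. For example, for (i, j) = (0, 2) we minimise over 9 possible intermediate vertex sequences; the minimum is 9, attained along the walk 0 → 2 → 2 → 2.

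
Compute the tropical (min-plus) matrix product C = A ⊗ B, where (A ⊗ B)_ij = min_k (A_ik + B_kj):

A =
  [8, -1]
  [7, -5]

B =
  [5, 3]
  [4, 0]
A ⊗ B =
  [3, -1]
  [-1, -5]

Apply the min-plus product entry-by-entry:
  C[0][0] = min over k of (A[0][0] + B[0][0] = 8 + 5 = 13, A[0][1] + B[1][0] = -1 + 4 = 3) = 3 (attained at k = 1)
  C[0][1] = min over k of (A[0][0] + B[0][1] = 8 + 3 = 11, A[0][1] + B[1][1] = -1 + 0 = -1) = -1 (attained at k = 1)
  C[1][0] = min over k of (A[1][0] + B[0][0] = 7 + 5 = 12, A[1][1] + B[1][0] = -5 + 4 = -1) = -1 (attained at k = 1)
  C[1][1] = min over k of (A[1][0] + B[0][1] = 7 + 3 = 10, A[1][1] + B[1][1] = -5 + 0 = -5) = -5 (attained at k = 1)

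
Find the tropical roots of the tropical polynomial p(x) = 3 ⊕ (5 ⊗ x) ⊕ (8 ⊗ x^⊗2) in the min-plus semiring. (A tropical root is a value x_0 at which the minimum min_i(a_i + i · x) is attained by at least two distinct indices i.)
Roots: {-3, -2}

Each tropical root is a break point of the lower envelope of the lines y = a_i + i · x (there are 3 lines, with slopes 0, 1, ..., 2). Only the lines that attain the minimum somewhere contribute to roots; other lines are dominated. Here the surviving (envelope) indices are i = 2, i = 1, i = 0.
Intersections between consecutive envelope lines give the roots: for adjacent envelope indices i < j the intersection is x = (a_i − a_j) / (j − i). Reading off the sorted break points: {-3, -2}.
Verification: at each break x_0, at least two indices attain the minimum of min_i(a_i + i · x_0).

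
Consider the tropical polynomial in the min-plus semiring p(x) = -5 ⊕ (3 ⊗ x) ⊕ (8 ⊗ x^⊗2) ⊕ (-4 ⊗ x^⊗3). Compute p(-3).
p(-3) = -13

A tropical monomial a ⊗ x^⊗i evaluates to a + i · x. Evaluating each term at x = -3:
  Term 0 contributes -5 + 0 · -3 = -5
  Term 1 contributes 3 + 1 · -3 = 0
  Term 2 contributes 8 + 2 · -3 = 2
  Term 3 contributes -4 + 3 · -3 = -13
p(-3) = ⊕ of these = min[-5, 0, 2, -13] = -13.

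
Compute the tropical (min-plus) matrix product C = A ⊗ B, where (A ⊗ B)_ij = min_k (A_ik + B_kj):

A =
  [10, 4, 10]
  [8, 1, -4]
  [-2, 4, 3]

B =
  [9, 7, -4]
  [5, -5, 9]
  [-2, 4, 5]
A ⊗ B =
  [8, -1, 6]
  [-6, -4, 1]
  [1, -1, -6]

Apply the min-plus product entry-by-entry:
  C[0][0] = min over k of (A[0][0] + B[0][0] = 10 + 9 = 19, A[0][1] + B[1][0] = 4 + 5 = 9, A[0][2] + B[2][0] = 10 + -2 = 8) = 8 (attained at k = 2)
  C[0][1] = min over k of (A[0][0] + B[0][1] = 10 + 7 = 17, A[0][1] + B[1][1] = 4 + -5 = -1, A[0][2] + B[2][1] = 10 + 4 = 14) = -1 (attained at k = 1)
  C[0][2] = min over k of (A[0][0] + B[0][2] = 10 + -4 = 6, A[0][1] + B[1][2] = 4 + 9 = 13, A[0][2] + B[2][2] = 10 + 5 = 15) = 6 (attained at k = 0)
  C[1][0] = min over k of (A[1][0] + B[0][0] = 8 + 9 = 17, A[1][1] + B[1][0] = 1 + 5 = 6, A[1][2] + B[2][0] = -4 + -2 = -6) = -6 (attained at k = 2)
  C[1][1] = min over k of (A[1][0] + B[0][1] = 8 + 7 = 15, A[1][1] + B[1][1] = 1 + -5 = -4, A[1][2] + B[2][1] = -4 + 4 = 0) = -4 (attained at k = 1)
  C[1][2] = min over k of (A[1][0] + B[0][2] = 8 + -4 = 4, A[1][1] + B[1][2] = 1 + 9 = 10, A[1][2] + B[2][2] = -4 + 5 = 1) = 1 (attained at k = 2)
  C[2][0] = min over k of (A[2][0] + B[0][0] = -2 + 9 = 7, A[2][1] + B[1][0] = 4 + 5 = 9, A[2][2] + B[2][0] = 3 + -2 = 1) = 1 (attained at k = 2)
  C[2][1] = min over k of (A[2][0] + B[0][1] = -2 + 7 = 5, A[2][1] + B[1][1] = 4 + -5 = -1, A[2][2] + B[2][1] = 3 + 4 = 7) = -1 (attained at k = 1)
  C[2][2] = min over k of (A[2][0] + B[0][2] = -2 + -4 = -6, A[2][1] + B[1][2] = 4 + 9 = 13, A[2][2] + B[2][2] = 3 + 5 = 8) = -6 (attained at k = 0)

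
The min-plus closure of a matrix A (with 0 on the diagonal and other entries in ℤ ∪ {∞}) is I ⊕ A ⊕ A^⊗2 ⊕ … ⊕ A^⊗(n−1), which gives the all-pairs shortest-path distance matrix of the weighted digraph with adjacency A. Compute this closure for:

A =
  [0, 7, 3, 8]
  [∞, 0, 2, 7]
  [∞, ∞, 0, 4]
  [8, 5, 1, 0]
Closure =
  [0, 7, 3, 7]
  [14, 0, 2, 6]
  [12, 9, 0, 4]
  [8, 5, 1, 0]

This is the Floyd-Warshall all-pairs shortest-path computation. For each intermediate vertex k = 0, 1, …, 3, update dist[i][j] ← min(dist[i][j], dist[i][k] + dist[k][j]). The final matrix gives, for each (i, j), the minimum total weight of any directed path from i to j (possibly empty when i = j).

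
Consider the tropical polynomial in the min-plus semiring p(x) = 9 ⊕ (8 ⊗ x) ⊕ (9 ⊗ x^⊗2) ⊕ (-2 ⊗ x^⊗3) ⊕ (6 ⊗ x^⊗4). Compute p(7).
p(7) = 9

A tropical monomial a ⊗ x^⊗i evaluates to a + i · x. Evaluating each term at x = 7:
  Term 0 contributes 9 + 0 · 7 = 9
  Term 1 contributes 8 + 1 · 7 = 15
  Term 2 contributes 9 + 2 · 7 = 23
  Term 3 contributes -2 + 3 · 7 = 19
  Term 4 contributes 6 + 4 · 7 = 34
p(7) = ⊕ of these = min[9, 15, 23, 19, 34] = 9.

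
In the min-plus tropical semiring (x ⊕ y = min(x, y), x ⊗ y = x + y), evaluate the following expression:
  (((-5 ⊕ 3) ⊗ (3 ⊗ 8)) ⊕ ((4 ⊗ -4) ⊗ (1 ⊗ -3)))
(((-5 ⊕ 3) ⊗ (3 ⊗ 8)) ⊕ ((4 ⊗ -4) ⊗ (1 ⊗ -3))) = -2

Expand innermost to outermost. Recall ⊕ takes the minimum of its arguments and ⊗ takes their sum. Working out the expression (((-5 ⊕ 3) ⊗ (3 ⊗ 8)) ⊕ ((4 ⊗ -4) ⊗ (1 ⊗ -3))) gives -2.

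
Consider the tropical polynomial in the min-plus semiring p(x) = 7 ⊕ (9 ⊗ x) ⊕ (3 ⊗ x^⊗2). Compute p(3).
p(3) = 7

A tropical monomial a ⊗ x^⊗i evaluates to a + i · x. Evaluating each term at x = 3:
  Term 0 contributes 7 + 0 · 3 = 7
  Term 1 contributes 9 + 1 · 3 = 12
  Term 2 contributes 3 + 2 · 3 = 9
p(3) = ⊕ of these = min[7, 12, 9] = 7.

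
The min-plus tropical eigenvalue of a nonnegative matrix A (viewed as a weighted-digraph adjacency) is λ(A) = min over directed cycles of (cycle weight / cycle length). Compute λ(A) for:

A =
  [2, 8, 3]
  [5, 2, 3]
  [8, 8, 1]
λ(A) = 1

Enumerate directed cycles and compute their means (weight / length). Sample:
  cycle 0 → 0: weight = 2, length = 1, mean = 2/1 ≈ 2.000
  cycle 1 → 1: weight = 2, length = 1, mean = 2/1 ≈ 2.000
  cycle 2 → 2: weight = 1, length = 1, mean = 1/1 ≈ 1.000
  cycle 0 → 1 → 0: weight = 13, length = 2, mean = 13/2 ≈ 6.500
  cycle 0 → 2 → 0: weight = 11, length = 2, mean = 11/2 ≈ 5.500
  cycle 1 → 0 → 1: weight = 13, length = 2, mean = 13/2 ≈ 6.500
Minimum mean = 1.000, attained e.g. along the cycle 2 → 2 with weight 1 and length 1. So λ(A) = 1/1 = 1.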